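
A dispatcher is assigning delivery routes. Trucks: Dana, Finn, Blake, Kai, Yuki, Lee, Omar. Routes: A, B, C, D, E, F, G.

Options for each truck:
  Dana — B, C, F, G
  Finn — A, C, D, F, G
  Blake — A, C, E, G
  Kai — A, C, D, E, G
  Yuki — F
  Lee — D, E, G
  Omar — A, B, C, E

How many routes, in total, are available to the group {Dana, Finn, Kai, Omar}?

The union of neighbours of {Dana, Finn, Kai, Omar} is {A, B, C, D, E, F, G}, which has 7 elements.
Since |N(S)| = 7 ≥ |S| = 4, Hall's condition holds for this subset.

7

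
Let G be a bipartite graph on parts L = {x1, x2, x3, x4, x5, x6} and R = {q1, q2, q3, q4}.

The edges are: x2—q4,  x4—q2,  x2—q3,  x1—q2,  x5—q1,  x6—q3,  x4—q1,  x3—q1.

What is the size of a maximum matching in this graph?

One maximum matching: x1-q2, x2-q4, x3-q1, x6-q3.
The set {x1, x3, x4, x5} has only 2 neighbours ({q1, q2}), so by Hall's theorem at most 4 of the 6 left vertices can be matched.

4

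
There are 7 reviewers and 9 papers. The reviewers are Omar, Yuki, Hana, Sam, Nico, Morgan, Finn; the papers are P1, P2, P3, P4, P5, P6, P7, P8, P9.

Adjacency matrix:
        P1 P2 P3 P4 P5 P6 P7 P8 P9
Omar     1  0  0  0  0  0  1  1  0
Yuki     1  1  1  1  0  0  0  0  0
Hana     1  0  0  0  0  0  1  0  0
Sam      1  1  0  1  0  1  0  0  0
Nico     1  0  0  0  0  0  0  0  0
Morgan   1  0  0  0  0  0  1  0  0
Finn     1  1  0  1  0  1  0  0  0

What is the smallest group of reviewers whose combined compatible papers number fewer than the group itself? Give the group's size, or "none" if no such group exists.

Take S = {Hana, Nico, Morgan}. Its neighbourhood is {P1, P7}, so |N(S)| = 2 < |S| = 3.
Every subset of size less than 3 has at least as many neighbours as members, so 3 is the minimum.

3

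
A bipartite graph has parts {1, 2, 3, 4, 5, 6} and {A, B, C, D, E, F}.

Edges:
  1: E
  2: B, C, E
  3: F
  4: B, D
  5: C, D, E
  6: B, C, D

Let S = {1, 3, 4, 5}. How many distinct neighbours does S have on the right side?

The union of neighbours of {1, 3, 4, 5} is {B, C, D, E, F}, which has 5 elements.
Since |N(S)| = 5 ≥ |S| = 4, Hall's condition holds for this subset.

5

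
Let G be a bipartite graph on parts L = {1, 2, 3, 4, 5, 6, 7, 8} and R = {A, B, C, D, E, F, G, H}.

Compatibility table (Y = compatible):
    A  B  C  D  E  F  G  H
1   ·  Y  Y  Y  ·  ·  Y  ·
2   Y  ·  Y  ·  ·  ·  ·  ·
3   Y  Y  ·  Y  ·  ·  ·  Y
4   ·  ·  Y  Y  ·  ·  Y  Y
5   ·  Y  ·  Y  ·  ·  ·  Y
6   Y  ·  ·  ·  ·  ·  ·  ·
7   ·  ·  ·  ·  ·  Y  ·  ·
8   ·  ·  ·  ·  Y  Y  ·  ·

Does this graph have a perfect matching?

Yes

For example, pair 1→B, 2→C, 3→H, 4→G, 5→D, 6→A, 7→F, 8→E.
Every left vertex is matched, so this is a perfect matching.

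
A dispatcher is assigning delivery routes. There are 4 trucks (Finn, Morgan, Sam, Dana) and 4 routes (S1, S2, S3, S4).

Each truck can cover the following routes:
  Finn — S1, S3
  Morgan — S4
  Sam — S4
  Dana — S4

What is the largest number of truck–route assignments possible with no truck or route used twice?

A valid assignment of size 2: Finn-S3, Morgan-S4.
The set {Morgan, Sam, Dana} has only 1 neighbour ({S4}), so by Hall's theorem at most 2 of the 4 trucks can be matched.

2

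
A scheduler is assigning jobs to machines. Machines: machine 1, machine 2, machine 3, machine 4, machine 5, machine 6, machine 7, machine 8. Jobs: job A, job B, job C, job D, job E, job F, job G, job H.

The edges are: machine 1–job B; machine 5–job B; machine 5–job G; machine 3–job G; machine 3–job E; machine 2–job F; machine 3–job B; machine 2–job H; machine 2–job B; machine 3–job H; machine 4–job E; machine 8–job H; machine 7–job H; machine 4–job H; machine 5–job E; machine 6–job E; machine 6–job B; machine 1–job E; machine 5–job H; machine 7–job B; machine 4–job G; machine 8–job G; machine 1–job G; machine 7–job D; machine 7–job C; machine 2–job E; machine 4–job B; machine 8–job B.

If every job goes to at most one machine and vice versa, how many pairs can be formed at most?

One maximum matching: machine 1→job B, machine 2→job F, machine 3→job H, machine 4→job E, machine 5→job G, machine 7→job D.
The set {machine 1, machine 3, machine 4, machine 5, machine 6, machine 8} has only 4 neighbours ({job B, job E, job G, job H}), so by Hall's theorem at most 6 of the 8 machines can be matched.

6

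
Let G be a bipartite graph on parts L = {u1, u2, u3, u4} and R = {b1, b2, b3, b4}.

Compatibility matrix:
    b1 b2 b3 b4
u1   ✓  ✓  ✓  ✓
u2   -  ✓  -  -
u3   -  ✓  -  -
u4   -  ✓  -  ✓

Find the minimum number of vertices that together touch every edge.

3

{u1, u4, b2} is a vertex cover of size 3: every edge has an endpoint in this set.
No smaller cover exists because u1–b3, u2–b2, u4–b4 is a matching of size 3, and a cover must include an endpoint of each of these disjoint edges (König's theorem).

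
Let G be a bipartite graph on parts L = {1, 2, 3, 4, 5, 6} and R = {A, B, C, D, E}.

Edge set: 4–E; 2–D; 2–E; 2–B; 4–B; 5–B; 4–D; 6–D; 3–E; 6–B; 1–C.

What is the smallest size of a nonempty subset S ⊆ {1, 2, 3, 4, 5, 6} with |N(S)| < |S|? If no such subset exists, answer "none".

Take S = {2, 3, 4, 5}. Its neighbourhood is {B, D, E}, so |N(S)| = 3 < |S| = 4.
Every subset of size less than 4 has at least as many neighbours as members, so 4 is the minimum.

4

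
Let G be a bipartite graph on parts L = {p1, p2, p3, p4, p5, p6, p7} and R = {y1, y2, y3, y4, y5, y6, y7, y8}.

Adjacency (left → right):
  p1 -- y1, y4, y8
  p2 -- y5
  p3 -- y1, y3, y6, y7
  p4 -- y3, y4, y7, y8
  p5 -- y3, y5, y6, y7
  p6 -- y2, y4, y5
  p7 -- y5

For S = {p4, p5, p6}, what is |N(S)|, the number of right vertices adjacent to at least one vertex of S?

The union of neighbours of {p4, p5, p6} is {y2, y3, y4, y5, y6, y7, y8}, which has 7 elements.
Since |N(S)| = 7 ≥ |S| = 3, Hall's condition holds for this subset.

7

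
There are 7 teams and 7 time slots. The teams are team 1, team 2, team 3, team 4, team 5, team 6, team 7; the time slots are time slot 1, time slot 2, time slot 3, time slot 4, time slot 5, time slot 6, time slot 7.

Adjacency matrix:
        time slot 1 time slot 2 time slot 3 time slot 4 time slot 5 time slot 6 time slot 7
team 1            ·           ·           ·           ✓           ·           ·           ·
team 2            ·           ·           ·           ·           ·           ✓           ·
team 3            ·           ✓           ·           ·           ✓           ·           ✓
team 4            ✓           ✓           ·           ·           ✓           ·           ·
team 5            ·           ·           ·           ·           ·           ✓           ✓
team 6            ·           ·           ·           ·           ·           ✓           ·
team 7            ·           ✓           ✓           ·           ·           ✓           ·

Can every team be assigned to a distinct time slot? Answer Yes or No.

The set {team 2, team 6} has only 1 neighbour ({time slot 6}), so by Hall's theorem at most 6 of the 7 teams can be matched.
Hence no matching covers every team.

No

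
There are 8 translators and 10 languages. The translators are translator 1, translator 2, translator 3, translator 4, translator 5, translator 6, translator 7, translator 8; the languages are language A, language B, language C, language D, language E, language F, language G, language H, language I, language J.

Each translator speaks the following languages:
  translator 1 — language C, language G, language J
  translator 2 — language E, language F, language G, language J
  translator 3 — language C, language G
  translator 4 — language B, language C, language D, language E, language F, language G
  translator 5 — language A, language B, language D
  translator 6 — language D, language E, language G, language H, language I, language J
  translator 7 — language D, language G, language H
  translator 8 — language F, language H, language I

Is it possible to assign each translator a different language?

Yes

One maximum matching: translator 1–language G, translator 2–language E, translator 3–language C, translator 4–language D, translator 5–language B, translator 6–language J, translator 7–language H, translator 8–language F.
Every translator is matched, so this matching saturates all of them.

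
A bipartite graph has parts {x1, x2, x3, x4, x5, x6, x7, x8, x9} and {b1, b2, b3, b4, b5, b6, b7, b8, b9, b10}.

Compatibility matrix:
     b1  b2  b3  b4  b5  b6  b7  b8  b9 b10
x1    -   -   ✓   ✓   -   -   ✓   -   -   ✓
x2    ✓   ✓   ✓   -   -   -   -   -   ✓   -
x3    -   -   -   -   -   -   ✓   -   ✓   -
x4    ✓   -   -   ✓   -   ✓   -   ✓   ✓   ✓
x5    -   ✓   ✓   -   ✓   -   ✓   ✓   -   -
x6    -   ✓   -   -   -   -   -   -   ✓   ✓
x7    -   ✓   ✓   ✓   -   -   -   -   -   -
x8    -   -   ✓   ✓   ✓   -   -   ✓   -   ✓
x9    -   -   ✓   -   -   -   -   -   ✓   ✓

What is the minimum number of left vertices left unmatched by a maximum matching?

0

A valid assignment of size 9: x1→b10, x2→b2, x3→b7, x4→b1, x5→b5, x6→b9, x7→b4, x8→b8, x9→b3.
All 9 left vertices are matched, so no larger matching exists.
That matches 9 of the 9, leaving 0 unmatched; no matching can do better.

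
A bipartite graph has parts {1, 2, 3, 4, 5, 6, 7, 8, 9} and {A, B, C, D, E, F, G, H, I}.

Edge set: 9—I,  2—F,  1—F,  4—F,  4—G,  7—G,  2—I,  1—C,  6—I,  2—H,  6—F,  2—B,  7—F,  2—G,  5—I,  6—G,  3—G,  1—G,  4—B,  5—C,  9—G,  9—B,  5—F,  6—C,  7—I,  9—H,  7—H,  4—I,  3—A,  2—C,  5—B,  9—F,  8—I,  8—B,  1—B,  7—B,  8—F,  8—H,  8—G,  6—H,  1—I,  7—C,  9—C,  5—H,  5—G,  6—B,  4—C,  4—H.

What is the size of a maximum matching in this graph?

A valid assignment of size 7: 1-C, 2-I, 3-A, 4-F, 5-B, 6-H, 7-G.
The set {1, 2, 4, 5, 6, 7, 8, 9} has only 6 neighbours ({B, C, F, G, H, I}), so by Hall's theorem at most 7 of the 9 left vertices can be matched.

7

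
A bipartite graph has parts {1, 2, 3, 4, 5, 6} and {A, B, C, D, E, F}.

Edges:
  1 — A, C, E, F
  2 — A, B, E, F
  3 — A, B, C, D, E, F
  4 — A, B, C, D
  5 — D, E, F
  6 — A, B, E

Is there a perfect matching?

A valid assignment of size 6: 1→F, 2→E, 3→A, 4→C, 5→D, 6→B.
All 6 left vertices are covered.

Yes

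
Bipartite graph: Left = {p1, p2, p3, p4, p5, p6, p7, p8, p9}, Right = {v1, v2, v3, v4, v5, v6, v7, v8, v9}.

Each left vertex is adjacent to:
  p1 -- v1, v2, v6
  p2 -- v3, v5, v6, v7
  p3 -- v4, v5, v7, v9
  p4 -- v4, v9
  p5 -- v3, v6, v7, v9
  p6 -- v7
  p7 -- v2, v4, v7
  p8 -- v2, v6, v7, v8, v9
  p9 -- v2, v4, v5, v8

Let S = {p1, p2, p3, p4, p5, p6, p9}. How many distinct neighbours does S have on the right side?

9

The union of neighbours of {p1, p2, p3, p4, p5, p6, p9} is {v1, v2, v3, v4, v5, v6, v7, v8, v9}, which has 9 elements.
Since |N(S)| = 9 ≥ |S| = 7, Hall's condition holds for this subset.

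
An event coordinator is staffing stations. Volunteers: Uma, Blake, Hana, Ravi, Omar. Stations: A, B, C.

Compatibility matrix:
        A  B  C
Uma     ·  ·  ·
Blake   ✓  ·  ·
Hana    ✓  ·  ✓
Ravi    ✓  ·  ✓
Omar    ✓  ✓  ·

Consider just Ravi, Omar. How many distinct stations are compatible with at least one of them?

3

The union of neighbours of {Ravi, Omar} is {A, B, C}, which has 3 elements.
Since |N(S)| = 3 ≥ |S| = 2, Hall's condition holds for this subset.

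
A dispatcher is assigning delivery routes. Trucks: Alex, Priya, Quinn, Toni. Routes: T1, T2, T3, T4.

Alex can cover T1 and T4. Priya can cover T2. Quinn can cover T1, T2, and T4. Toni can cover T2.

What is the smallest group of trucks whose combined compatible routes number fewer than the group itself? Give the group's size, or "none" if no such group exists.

Take S = {Priya, Toni}. Its neighbourhood is {T2}, so |N(S)| = 1 < |S| = 2.
No single vertex violates Hall's condition since each has at least one neighbour, so 2 is the minimum.

2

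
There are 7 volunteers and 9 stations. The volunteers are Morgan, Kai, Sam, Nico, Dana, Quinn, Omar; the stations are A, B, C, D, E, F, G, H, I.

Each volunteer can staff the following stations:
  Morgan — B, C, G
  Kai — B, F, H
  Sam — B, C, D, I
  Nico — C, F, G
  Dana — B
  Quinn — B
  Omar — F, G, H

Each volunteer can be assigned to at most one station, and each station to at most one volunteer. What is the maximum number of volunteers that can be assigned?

6

For example, pair Morgan→G, Kai→H, Sam→D, Nico→C, Dana→B, Omar→F.
The set {Dana, Quinn} has only 1 neighbour ({B}), so by Hall's theorem at most 6 of the 7 volunteers can be matched.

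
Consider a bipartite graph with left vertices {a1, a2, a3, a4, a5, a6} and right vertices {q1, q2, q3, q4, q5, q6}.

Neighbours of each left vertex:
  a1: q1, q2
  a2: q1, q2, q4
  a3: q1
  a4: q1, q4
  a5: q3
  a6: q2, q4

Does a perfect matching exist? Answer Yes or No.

The set {a1, a2, a3, a4, a6} has only 3 neighbours ({q1, q2, q4}), so by Hall's theorem at most 4 of the 6 left vertices can be matched.
Hence no matching covers every left vertex.

No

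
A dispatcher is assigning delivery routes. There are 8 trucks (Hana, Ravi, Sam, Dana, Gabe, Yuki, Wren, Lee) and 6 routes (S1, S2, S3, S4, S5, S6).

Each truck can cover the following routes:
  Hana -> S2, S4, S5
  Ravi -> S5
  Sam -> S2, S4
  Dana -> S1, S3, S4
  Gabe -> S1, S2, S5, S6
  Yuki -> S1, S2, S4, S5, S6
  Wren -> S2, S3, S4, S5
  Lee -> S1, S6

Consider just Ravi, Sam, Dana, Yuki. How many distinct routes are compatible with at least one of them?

6

The union of neighbours of {Ravi, Sam, Dana, Yuki} is {S1, S2, S3, S4, S5, S6}, which has 6 elements.
Since |N(S)| = 6 ≥ |S| = 4, Hall's condition holds for this subset.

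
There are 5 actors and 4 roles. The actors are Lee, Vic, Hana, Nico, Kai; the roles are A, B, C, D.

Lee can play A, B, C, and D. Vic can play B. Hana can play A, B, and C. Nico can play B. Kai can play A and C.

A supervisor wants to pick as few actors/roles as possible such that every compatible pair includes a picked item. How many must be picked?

{Lee, Hana, Kai, B} is a vertex cover of size 4: every edge has an endpoint in this set.
No smaller cover exists because Lee–D, Vic–B, Hana–A, Kai–C is a matching of size 4, and a cover must include an endpoint of each of these disjoint edges (König's theorem).

4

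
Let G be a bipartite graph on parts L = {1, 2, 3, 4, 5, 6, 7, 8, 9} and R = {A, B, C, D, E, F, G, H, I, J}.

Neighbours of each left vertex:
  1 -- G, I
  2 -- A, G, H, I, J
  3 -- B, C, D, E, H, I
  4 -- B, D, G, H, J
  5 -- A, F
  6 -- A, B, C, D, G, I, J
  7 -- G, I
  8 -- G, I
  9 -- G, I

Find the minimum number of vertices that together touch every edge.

A maximum matching has 7 edges (e.g. 1–I, 2–H, 3–E, 4–J, 5–F, 6–A, 7–G).
By König's theorem the minimum vertex cover has the same size. One such cover is {2, 3, 4, 5, 6, G, I}.

7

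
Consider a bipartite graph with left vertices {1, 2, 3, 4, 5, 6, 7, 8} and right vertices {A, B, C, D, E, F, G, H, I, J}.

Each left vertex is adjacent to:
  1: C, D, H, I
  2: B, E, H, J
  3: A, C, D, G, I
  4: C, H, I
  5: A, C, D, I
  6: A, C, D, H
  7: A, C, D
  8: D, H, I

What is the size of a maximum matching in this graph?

A valid assignment of size 7: 1–H, 2–B, 3–G, 4–I, 5–A, 6–D, 7–C.
The set {1, 4, 5, 6, 7, 8} has only 5 neighbours ({A, C, D, H, I}), so by Hall's theorem at most 7 of the 8 left vertices can be matched.

7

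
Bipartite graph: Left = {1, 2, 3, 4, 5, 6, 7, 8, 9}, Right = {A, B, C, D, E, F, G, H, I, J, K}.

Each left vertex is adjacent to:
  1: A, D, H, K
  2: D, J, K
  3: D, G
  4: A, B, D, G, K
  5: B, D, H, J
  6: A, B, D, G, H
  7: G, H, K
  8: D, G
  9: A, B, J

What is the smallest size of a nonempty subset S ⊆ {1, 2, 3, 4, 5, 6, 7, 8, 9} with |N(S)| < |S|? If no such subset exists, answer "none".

8

Take S = {1, 2, 3, 4, 5, 6, 7, 8}. Its neighbourhood is {A, B, D, G, H, J, K}, so |N(S)| = 7 < |S| = 8.
Every subset of size less than 8 has at least as many neighbours as members, so 8 is the minimum.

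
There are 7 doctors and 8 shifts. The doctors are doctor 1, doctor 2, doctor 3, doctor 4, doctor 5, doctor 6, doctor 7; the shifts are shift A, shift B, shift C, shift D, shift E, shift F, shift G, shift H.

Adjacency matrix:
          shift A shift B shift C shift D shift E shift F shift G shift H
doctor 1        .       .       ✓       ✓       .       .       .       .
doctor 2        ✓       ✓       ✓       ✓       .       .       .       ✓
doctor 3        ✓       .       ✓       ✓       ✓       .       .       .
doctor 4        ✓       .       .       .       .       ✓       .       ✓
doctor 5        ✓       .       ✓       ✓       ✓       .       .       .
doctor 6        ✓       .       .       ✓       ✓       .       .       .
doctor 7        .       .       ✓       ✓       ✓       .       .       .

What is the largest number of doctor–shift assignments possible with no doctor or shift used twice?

6

A valid assignment of size 6: doctor 1→shift C, doctor 2→shift B, doctor 3→shift D, doctor 4→shift F, doctor 5→shift A, doctor 6→shift E.
The set {doctor 1, doctor 3, doctor 5, doctor 6, doctor 7} has only 4 neighbours ({shift A, shift C, shift D, shift E}), so by Hall's theorem at most 6 of the 7 doctors can be matched.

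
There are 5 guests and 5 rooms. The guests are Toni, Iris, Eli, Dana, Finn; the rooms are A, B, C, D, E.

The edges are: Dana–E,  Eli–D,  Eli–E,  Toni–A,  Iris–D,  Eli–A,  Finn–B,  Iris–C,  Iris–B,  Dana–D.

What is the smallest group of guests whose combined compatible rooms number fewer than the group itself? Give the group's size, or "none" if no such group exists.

none

A matching saturating every guest exists, for instance Toni→A, Iris→C, Eli→D, Dana→E, Finn→B.
By Hall's marriage theorem, this means |N(S)| ≥ |S| for every subset S, so no violating subset exists.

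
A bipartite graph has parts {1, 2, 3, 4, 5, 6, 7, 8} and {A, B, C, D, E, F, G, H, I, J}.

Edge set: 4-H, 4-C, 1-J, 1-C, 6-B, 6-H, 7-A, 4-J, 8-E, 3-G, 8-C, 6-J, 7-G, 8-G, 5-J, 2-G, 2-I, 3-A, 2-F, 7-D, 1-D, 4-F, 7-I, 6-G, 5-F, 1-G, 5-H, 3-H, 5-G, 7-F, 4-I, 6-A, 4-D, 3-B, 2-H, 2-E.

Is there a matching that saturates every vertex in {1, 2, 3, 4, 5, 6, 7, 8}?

Yes

One maximum matching: 1→C, 2→G, 3→B, 4→H, 5→F, 6→J, 7→A, 8→E.
Every left vertex is matched, so this matching saturates all of them.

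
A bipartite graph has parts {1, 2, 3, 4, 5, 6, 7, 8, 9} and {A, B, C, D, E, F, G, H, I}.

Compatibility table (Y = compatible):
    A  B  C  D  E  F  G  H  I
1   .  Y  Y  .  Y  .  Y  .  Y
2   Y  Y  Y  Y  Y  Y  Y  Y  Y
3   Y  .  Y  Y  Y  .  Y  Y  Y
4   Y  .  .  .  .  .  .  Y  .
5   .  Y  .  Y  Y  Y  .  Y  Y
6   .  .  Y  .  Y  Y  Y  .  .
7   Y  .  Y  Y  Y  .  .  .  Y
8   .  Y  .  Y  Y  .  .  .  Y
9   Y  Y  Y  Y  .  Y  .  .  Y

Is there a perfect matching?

For example, pair 1–E, 2–B, 3–G, 4–H, 5–F, 6–C, 7–D, 8–I, 9–A.
Every left vertex is matched, so this is a perfect matching.

Yes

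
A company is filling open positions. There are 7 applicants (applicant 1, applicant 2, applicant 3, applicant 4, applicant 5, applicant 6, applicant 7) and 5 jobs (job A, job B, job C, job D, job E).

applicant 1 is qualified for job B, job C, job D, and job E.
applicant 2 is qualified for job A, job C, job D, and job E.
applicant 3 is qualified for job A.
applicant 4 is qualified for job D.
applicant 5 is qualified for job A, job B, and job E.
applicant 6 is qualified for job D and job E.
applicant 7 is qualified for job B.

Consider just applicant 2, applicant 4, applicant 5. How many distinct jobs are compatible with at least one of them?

The union of neighbours of {applicant 2, applicant 4, applicant 5} is {job A, job B, job C, job D, job E}, which has 5 elements.
Since |N(S)| = 5 ≥ |S| = 3, Hall's condition holds for this subset.

5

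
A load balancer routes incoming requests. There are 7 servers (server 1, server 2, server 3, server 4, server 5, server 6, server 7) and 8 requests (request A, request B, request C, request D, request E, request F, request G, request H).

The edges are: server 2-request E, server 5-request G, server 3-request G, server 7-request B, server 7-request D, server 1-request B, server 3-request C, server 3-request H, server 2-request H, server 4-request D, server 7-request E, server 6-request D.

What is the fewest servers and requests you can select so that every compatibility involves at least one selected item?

The 6 edges server 1–request B, server 2–request H, server 3–request C, server 4–request D, server 5–request G, server 7–request E form a matching, so any vertex cover needs at least 6 vertices (one per matched edge).
Conversely {server 1, server 2, server 3, server 5, server 7, request D} meets every edge and has exactly 6 vertices, so 6 is optimal.

6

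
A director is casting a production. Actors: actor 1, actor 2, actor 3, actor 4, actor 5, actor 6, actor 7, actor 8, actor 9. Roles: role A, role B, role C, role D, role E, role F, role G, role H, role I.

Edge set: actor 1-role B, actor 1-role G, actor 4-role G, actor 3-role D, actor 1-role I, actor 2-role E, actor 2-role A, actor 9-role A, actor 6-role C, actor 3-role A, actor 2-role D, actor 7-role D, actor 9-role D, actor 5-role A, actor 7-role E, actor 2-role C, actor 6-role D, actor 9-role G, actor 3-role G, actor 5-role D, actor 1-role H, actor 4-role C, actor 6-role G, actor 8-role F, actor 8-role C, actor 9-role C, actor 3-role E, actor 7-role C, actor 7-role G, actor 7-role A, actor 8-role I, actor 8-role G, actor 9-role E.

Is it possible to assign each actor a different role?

The set {actor 2, actor 3, actor 4, actor 5, actor 6, actor 7, actor 9} has only 5 neighbours ({role A, role C, role D, role E, role G}), so by Hall's theorem at most 7 of the 9 actors can be matched.
Hence no matching covers every actor.

No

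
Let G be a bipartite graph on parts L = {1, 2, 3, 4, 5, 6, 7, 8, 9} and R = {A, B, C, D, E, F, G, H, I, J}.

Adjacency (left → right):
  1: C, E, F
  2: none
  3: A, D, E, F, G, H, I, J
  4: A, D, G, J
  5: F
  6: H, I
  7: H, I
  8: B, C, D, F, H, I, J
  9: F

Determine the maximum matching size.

7

One maximum matching: 1-E, 3-G, 4-D, 5-F, 6-I, 7-H, 8-J.
The set {2, 5, 9} has only 1 neighbour ({F}), so by Hall's theorem at most 7 of the 9 left vertices can be matched.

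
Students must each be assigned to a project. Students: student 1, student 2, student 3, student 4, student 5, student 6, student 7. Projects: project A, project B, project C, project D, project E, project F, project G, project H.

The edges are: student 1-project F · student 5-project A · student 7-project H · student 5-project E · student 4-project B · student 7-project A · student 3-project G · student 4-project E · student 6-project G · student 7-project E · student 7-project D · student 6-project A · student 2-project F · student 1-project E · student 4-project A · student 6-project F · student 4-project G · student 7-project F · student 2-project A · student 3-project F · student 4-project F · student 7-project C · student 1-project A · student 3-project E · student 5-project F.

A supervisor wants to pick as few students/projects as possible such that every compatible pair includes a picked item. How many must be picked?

6

{student 4, student 7, project A, project E, project F, project G} is a vertex cover of size 6: every edge has an endpoint in this set.
No smaller cover exists because student 1–project A, student 2–project F, student 3–project G, student 4–project B, student 5–project E, student 7–project H is a matching of size 6, and a cover must include an endpoint of each of these disjoint edges (König's theorem).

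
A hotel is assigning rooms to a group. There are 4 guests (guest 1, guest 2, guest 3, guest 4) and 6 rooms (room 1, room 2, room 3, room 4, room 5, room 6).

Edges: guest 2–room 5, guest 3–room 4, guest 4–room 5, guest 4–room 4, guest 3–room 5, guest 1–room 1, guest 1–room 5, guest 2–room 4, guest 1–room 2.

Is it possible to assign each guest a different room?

The set {guest 2, guest 3, guest 4} has only 2 neighbours ({room 4, room 5}), so by Hall's theorem at most 3 of the 4 guests can be matched.
Hence no matching covers every guest.

No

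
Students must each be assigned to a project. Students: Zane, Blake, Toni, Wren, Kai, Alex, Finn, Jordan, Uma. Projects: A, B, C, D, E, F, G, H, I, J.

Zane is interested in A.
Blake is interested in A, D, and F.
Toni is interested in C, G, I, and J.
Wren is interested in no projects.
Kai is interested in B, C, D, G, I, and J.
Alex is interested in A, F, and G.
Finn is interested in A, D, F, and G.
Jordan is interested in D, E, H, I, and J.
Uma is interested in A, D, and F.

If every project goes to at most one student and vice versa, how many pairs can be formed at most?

7

A valid assignment of size 7: Zane–A, Blake–D, Toni–C, Kai–B, Alex–G, Finn–F, Jordan–J.
The set {Zane, Blake, Wren, Alex, Finn, Uma} has only 4 neighbours ({A, D, F, G}), so by Hall's theorem at most 7 of the 9 students can be matched.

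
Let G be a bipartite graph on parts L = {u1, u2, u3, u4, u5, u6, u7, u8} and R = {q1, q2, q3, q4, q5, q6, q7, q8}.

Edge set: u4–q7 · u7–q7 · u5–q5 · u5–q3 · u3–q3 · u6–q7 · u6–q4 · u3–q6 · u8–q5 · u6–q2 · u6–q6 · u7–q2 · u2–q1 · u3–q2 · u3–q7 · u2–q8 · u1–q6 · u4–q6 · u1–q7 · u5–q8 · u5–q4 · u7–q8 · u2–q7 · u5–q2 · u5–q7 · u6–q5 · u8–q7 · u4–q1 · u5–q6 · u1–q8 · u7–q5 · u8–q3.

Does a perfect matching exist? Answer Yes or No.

A valid assignment of size 8: u1–q8, u2–q1, u3–q3, u4–q6, u5–q4, u6–q5, u7–q2, u8–q7.
All 8 left vertices are covered.

Yes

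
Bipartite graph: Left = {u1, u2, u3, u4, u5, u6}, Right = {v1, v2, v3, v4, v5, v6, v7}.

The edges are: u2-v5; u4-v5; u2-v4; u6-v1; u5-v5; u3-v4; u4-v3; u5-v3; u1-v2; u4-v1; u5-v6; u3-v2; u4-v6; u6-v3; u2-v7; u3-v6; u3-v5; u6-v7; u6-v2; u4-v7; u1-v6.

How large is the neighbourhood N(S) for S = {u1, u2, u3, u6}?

7

The union of neighbours of {u1, u2, u3, u6} is {v1, v2, v3, v4, v5, v6, v7}, which has 7 elements.
Since |N(S)| = 7 ≥ |S| = 4, Hall's condition holds for this subset.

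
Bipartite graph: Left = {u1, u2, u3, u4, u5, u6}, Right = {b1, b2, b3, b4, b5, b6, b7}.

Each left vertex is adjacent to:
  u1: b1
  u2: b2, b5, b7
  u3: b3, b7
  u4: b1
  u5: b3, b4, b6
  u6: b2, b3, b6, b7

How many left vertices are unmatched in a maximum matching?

1

One maximum matching: u1–b1, u2–b5, u3–b7, u5–b6, u6–b3.
The set {u1, u4} has only 1 neighbour ({b1}), so by Hall's theorem at most 5 of the 6 left vertices can be matched.
That matches 5 of the 6, leaving 1 unmatched; no matching can do better.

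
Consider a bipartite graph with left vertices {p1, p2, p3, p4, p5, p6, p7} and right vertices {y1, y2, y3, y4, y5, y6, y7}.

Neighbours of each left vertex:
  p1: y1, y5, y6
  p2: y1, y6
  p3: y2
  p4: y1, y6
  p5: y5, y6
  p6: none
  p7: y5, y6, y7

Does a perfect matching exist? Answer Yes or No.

No

The set {p1, p2, p4, p5, p6} has only 3 neighbours ({y1, y5, y6}), so by Hall's theorem at most 5 of the 7 left vertices can be matched.
Hence no matching covers every left vertex.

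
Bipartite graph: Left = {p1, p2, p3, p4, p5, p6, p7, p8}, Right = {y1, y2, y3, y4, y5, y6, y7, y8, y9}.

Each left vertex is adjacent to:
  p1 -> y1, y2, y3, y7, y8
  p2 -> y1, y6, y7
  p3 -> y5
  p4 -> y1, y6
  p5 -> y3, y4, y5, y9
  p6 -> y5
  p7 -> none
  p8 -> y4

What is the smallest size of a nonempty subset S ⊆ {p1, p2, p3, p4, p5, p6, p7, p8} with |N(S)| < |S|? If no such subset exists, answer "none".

1

Take S = {p7}. Its neighbourhood is {}, so |N(S)| = 0 < |S| = 1.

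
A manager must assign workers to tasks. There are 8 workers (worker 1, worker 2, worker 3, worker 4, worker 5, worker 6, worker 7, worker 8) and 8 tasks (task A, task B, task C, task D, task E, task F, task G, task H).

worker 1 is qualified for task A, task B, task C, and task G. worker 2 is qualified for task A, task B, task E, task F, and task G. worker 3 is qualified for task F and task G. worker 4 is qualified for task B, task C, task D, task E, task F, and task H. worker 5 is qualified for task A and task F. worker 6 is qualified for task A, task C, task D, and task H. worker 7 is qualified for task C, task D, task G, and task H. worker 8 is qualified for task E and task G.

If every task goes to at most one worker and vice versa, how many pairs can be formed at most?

8

One maximum matching: worker 1-task B, worker 2-task A, worker 3-task G, worker 4-task H, worker 5-task F, worker 6-task D, worker 7-task C, worker 8-task E.
All 8 workers are matched, so no larger matching exists.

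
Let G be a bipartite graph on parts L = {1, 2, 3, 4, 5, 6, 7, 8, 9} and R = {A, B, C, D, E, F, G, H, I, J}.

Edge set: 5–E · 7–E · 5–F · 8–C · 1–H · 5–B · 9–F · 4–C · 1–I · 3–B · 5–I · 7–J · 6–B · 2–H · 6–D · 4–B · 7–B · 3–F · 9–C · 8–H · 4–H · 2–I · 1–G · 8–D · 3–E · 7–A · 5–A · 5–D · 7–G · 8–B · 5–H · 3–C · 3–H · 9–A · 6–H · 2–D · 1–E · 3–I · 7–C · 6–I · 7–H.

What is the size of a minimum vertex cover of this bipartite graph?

9

{1, 2, 3, 4, 5, 6, 7, 8, 9} is a vertex cover of size 9: every edge has an endpoint in this set.
No smaller cover exists because 1–G, 2–H, 3–E, 4–C, 5–A, 6–D, 7–J, 8–B, 9–F is a matching of size 9, and a cover must include an endpoint of each of these disjoint edges (König's theorem).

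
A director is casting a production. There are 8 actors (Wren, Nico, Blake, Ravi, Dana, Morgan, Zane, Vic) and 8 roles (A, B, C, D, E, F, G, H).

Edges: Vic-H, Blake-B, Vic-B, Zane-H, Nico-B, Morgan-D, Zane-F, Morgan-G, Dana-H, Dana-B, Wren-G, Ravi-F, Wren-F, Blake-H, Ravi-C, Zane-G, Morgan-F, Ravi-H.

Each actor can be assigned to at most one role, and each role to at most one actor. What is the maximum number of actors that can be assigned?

6

One maximum matching: Wren-G, Nico-B, Blake-H, Ravi-C, Morgan-D, Zane-F.
The set {Nico, Blake, Dana, Vic} has only 2 neighbours ({B, H}), so by Hall's theorem at most 6 of the 8 actors can be matched.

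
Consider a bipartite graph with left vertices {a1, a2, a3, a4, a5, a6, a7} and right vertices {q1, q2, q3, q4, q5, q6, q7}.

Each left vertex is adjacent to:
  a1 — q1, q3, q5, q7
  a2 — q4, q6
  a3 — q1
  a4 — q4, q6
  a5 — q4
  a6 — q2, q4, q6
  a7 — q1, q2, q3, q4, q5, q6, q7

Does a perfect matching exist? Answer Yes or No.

No

The set {a2, a4, a5} has only 2 neighbours ({q4, q6}), so by Hall's theorem at most 6 of the 7 left vertices can be matched.
Hence no matching covers every left vertex.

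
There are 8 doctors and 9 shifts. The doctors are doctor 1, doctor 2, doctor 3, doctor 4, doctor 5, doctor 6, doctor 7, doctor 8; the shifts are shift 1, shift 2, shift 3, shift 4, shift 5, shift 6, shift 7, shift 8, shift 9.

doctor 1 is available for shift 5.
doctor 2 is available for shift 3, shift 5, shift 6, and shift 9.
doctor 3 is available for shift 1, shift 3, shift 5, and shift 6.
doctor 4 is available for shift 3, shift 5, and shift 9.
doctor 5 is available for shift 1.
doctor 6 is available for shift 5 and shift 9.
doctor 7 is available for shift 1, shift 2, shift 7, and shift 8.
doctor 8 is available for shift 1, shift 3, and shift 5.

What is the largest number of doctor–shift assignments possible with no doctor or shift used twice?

6

A valid assignment of size 6: doctor 1-shift 5, doctor 2-shift 3, doctor 3-shift 6, doctor 4-shift 9, doctor 5-shift 1, doctor 7-shift 2.
The set {doctor 1, doctor 2, doctor 3, doctor 4, doctor 5, doctor 6, doctor 8} has only 5 neighbours ({shift 1, shift 3, shift 5, shift 6, shift 9}), so by Hall's theorem at most 6 of the 8 doctors can be matched.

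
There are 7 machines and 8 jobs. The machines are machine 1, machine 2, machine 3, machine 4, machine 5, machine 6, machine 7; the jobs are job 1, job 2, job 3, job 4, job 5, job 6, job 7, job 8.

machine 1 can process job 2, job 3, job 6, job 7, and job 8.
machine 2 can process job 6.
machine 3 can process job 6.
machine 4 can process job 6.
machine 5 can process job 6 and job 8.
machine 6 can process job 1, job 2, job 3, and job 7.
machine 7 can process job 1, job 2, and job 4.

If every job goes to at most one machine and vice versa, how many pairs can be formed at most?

A valid assignment of size 5: machine 1-job 7, machine 2-job 6, machine 5-job 8, machine 6-job 1, machine 7-job 2.
The set {machine 2, machine 3, machine 4} has only 1 neighbour ({job 6}), so by Hall's theorem at most 5 of the 7 machines can be matched.

5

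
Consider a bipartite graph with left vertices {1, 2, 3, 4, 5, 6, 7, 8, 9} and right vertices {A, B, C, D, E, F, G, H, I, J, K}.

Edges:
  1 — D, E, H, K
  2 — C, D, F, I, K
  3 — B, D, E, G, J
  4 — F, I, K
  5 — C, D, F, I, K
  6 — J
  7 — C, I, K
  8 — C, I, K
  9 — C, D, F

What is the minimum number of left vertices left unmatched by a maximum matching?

For example, pair 1→E, 2→D, 3→G, 4→I, 5→F, 6→J, 7→K, 8→C.
The set {2, 4, 5, 7, 8, 9} has only 5 neighbours ({C, D, F, I, K}), so by Hall's theorem at most 8 of the 9 left vertices can be matched.
That matches 8 of the 9, leaving 1 unmatched; no matching can do better.

1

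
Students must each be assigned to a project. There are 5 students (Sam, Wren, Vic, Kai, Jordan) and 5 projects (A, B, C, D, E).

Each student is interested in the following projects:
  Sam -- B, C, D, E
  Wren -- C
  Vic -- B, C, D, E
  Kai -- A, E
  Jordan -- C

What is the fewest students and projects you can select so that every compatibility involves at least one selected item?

4

A maximum matching has 4 edges (e.g. Sam–B, Wren–C, Vic–D, Kai–E).
By König's theorem the minimum vertex cover has the same size. One such cover is {Sam, Vic, Kai, C}.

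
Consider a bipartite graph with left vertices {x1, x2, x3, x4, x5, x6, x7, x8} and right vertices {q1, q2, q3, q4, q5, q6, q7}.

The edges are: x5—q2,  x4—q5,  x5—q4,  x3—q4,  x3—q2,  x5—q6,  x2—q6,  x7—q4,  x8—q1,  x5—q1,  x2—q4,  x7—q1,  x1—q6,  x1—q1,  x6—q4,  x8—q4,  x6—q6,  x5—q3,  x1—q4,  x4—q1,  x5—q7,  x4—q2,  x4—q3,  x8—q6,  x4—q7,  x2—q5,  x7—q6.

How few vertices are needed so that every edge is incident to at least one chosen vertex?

7

A maximum matching has 7 edges (e.g. x1–q1, x2–q5, x3–q2, x4–q3, x5–q7, x6–q4, x7–q6).
By König's theorem the minimum vertex cover has the same size. One such cover is {x2, x3, x4, x5, q1, q4, q6}.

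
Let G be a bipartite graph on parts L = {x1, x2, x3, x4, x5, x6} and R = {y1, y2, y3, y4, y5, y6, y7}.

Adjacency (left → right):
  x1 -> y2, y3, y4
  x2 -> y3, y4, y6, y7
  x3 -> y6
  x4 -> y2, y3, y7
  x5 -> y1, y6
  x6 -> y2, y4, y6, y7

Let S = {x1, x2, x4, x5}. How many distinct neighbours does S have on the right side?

6

The union of neighbours of {x1, x2, x4, x5} is {y1, y2, y3, y4, y6, y7}, which has 6 elements.
Since |N(S)| = 6 ≥ |S| = 4, Hall's condition holds for this subset.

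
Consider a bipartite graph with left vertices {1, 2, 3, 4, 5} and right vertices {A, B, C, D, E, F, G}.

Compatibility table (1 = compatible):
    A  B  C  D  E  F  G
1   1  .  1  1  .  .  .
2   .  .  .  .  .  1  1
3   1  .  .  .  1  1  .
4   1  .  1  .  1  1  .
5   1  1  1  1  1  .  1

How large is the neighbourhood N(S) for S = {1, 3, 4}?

The union of neighbours of {1, 3, 4} is {A, C, D, E, F}, which has 5 elements.
Since |N(S)| = 5 ≥ |S| = 3, Hall's condition holds for this subset.

5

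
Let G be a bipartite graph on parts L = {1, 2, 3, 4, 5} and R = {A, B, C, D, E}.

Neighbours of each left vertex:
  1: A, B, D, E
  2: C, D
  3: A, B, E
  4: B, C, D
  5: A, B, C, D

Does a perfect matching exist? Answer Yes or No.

Yes

One maximum matching: 1–E, 2–D, 3–A, 4–C, 5–B.
Every left vertex is matched, so this is a perfect matching.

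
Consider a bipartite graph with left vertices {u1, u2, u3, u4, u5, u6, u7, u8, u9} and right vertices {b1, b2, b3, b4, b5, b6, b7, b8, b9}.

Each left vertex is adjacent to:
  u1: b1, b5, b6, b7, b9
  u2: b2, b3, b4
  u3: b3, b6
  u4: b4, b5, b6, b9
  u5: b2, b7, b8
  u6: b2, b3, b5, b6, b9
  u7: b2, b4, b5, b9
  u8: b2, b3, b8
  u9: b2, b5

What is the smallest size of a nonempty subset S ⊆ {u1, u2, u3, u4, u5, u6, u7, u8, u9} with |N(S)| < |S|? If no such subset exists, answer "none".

none

A matching saturating every left vertex exists, for instance u1→b1, u2→b2, u3→b3, u4→b9, u5→b7, u6→b6, u7→b4, u8→b8, u9→b5.
By Hall's marriage theorem, this means |N(S)| ≥ |S| for every subset S, so no violating subset exists.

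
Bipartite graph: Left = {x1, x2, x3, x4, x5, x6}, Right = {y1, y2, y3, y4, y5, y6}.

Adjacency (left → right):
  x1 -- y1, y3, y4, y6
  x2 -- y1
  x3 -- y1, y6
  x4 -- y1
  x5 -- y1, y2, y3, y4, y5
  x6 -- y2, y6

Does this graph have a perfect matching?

The set {x2, x4} has only 1 neighbour ({y1}), so by Hall's theorem at most 5 of the 6 left vertices can be matched.
Hence no matching covers every left vertex.

No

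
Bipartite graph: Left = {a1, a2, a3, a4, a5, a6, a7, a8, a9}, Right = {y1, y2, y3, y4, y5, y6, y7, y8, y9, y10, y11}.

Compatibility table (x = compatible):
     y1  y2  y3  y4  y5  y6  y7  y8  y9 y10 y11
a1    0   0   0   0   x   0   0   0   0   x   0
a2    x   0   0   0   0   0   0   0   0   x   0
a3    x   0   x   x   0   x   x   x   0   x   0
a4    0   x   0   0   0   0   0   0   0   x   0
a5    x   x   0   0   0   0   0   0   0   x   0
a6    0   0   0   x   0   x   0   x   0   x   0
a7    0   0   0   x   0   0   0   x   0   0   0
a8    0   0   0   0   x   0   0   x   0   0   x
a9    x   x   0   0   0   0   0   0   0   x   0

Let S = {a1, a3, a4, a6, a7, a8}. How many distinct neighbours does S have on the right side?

The union of neighbours of {a1, a3, a4, a6, a7, a8} is {y1, y2, y3, y4, y5, y6, y7, y8, y10, y11}, which has 10 elements.
Since |N(S)| = 10 ≥ |S| = 6, Hall's condition holds for this subset.

10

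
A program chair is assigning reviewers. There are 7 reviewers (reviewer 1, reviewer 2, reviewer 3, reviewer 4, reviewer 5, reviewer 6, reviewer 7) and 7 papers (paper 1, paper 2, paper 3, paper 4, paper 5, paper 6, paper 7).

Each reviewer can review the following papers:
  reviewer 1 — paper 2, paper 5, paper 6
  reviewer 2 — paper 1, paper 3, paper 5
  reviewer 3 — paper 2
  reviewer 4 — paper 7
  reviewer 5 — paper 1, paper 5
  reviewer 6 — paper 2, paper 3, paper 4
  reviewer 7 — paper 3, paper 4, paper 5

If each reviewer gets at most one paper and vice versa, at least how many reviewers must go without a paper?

A valid assignment of size 7: reviewer 1–paper 6, reviewer 2–paper 1, reviewer 3–paper 2, reviewer 4–paper 7, reviewer 5–paper 5, reviewer 6–paper 3, reviewer 7–paper 4.
This saturates every reviewer, so 7 is the maximum.
That matches 7 of the 7, leaving 0 unmatched; no matching can do better.

0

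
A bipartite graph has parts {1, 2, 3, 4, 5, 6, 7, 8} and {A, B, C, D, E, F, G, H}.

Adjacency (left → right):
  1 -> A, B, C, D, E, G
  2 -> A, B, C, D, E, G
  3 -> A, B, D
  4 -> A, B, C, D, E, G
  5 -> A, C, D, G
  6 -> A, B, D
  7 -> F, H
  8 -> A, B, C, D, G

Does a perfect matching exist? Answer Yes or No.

The set {1, 2, 3, 4, 5, 6, 8} has only 6 neighbours ({A, B, C, D, E, G}), so by Hall's theorem at most 7 of the 8 left vertices can be matched.
Hence no matching covers every left vertex.

No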